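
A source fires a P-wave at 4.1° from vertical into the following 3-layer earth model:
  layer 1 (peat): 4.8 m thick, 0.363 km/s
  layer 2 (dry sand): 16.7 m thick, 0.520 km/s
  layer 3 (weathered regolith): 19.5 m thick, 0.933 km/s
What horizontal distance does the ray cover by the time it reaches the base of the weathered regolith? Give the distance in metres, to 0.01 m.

p = sin θ₁/V₁ = sin 4.1°/0.363 = 1.9696e-01 s/km is conserved through the stack.
Layer 1: θ = 4.10°; offset = 4.8·tan 4.10° = 0.3441 m.
Layer 2: sin θ = p·0.520 = 0.1024 → θ = 5.88°; offset = 16.7·tan 5.88° = 1.7195 m.
Layer 3: sin θ = p·0.933 = 0.1838 → θ = 10.59°; offset = 19.5·tan 10.59° = 3.6455 m.
Σ offsets = 5.7091 m.

5.71 m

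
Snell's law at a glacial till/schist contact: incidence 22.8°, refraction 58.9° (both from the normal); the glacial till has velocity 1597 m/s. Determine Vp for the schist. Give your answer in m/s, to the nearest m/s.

Snell's law: sin 22.8°/V₁ = sin 58.9°/V₂.
V₂ = V₁·sin 58.9°/sin 22.8° = 1597 × 2.2096 = 3528.78 m/s.

3529 m/s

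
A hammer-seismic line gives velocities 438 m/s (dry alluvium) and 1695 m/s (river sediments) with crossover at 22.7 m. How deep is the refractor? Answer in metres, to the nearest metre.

9 m

h = (x_cross/2)·√((V₂−V₁)/(V₂+V₁)).
(V₂−V₁)/(V₂+V₁) = (1695−438)/(1695+438) = 0.5893; √ = 0.7677.
h = (22.7/2)·0.7677 = 8.71 m.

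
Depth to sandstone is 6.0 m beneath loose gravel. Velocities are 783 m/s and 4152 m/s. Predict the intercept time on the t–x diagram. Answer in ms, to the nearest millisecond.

θ_c = arcsin(V₁/V₂) = arcsin(783/4152) = 10.87°; cos θ_c = 0.9821.
tᵢ = 2h·cos θ_c / V₁ = 2·6.0·0.9821 / 783 = 0.01505 s.

15 ms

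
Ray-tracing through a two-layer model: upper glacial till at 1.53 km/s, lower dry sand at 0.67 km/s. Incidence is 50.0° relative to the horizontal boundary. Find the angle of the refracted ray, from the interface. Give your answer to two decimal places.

Convert to the normal: θ₁ = 90° − 50.0° = 40.0°.
sin θ₁/V₁ = sin θ₂/V₂ ⇒ sin θ₂ = 0.67·sin 40.0°/1.53 = 0.67·0.6428/1.53 = 0.2815.
θ₂ = arcsin 0.2815 = 16.35° from the normal.
From the interface: 90° − 16.35° = 73.65°.

73.65°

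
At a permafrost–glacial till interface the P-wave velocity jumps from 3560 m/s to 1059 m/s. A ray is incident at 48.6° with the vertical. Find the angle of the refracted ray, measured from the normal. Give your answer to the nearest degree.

sin θ₁/V₁ = sin θ₂/V₂ ⇒ sin θ₂ = 1059·sin 48.6°/3560 = 1059·0.7501/3560 = 0.2231.
θ₂ = sin⁻¹(0.2231) = 12.89° (from vertical).

13°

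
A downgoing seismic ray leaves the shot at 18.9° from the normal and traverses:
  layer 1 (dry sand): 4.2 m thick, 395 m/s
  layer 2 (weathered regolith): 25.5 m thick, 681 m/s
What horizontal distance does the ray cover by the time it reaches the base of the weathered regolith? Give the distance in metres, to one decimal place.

18.6 m

Apply Snell's law at each interface; in layer i the horizontal offset is hᵢ·tan θᵢ.
Layer 1: θ = 18.90°; offset = 4.2·tan 18.90° = 1.438 m.
Layer 2: sin θ = 681·sin 18.9°/395 = 0.5585, θ = 33.95°; offset = 25.5·tan 33.95° = 17.167 m.
Total horizontal offset = 18.605 m.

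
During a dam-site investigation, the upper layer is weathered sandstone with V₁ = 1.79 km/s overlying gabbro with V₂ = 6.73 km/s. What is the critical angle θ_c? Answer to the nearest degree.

Critical incidence: sin θ_c = V₁/V₂ = 1.79/6.73 = 0.2660.
θ_c = arcsin 0.2660 = 15.42°.

15°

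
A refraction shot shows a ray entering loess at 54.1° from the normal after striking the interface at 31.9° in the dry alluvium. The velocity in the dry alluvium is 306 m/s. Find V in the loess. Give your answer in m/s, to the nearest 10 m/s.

Snell's law: sin 31.9°/V₁ = sin 54.1°/V₂.
V₂ = V₁·sin 54.1°/sin 31.9° = 306 × 1.5329 = 469.07 m/s.

470 m/s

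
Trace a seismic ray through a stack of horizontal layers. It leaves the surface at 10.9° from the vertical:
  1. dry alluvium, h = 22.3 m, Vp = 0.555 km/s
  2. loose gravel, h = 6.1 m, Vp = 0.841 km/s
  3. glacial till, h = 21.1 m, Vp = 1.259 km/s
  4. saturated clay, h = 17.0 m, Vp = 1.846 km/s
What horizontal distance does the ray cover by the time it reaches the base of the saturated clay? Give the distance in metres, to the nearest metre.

30 m

p = sin θ₁/V₁ = sin 10.9°/0.555 = 3.4071e-01 s/km is conserved through the stack.
Layer 1: θ = 10.90°; offset = 22.3·tan 10.90° = 4.294 m.
Layer 2: sin θ = p·0.841 = 0.2865 → θ = 16.65°; offset = 6.1·tan 16.65° = 1.824 m.
Layer 3: sin θ = p·1.259 = 0.4290 → θ = 25.40°; offset = 21.1·tan 25.40° = 10.020 m.
Layer 4: sin θ = p·1.846 = 0.6290 → θ = 38.97°; offset = 17.0·tan 38.97° = 13.753 m.
Total horizontal offset = 29.891 m.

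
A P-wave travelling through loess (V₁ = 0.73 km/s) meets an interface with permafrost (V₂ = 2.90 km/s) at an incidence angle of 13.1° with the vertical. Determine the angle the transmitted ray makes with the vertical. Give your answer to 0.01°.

sin θ₁/V₁ = sin θ₂/V₂ ⇒ sin θ₂ = 2.90·sin 13.1°/0.73 = 2.90·0.2267/0.73 = 0.9004.
θ₂ = sin⁻¹(0.9004) = 64.21° (from vertical).

64.21°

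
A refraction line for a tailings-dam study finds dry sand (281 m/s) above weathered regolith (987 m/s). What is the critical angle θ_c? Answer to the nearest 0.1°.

Critical incidence: sin θ_c = V₁/V₂ = 281/987 = 0.2847.
θ_c = arcsin 0.2847 = 16.54°.

16.5°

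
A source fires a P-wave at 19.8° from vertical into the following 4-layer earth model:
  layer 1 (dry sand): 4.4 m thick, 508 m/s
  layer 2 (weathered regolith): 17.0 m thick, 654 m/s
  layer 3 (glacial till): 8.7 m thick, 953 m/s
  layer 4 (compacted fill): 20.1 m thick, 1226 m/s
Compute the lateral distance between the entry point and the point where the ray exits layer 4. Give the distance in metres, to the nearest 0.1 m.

45.5 m

Ray parameter p = sin 19.8° / 508 m/s = 6.6681e-04 s/m.
Layer 1: θ = 19.80°; offset = 4.4·tan 19.80° = 1.584 m.
Layer 2: sin θ = p·654 = 0.4361 → θ = 25.85°; offset = 17.0·tan 25.85° = 8.238 m.
Layer 3: sin θ = p·953 = 0.6355 → θ = 39.45°; offset = 8.7·tan 39.45° = 7.160 m.
Layer 4: sin θ = p·1226 = 0.8175 → θ = 54.84°; offset = 20.1·tan 54.84° = 28.531 m.
Σ offsets = 45.514 m.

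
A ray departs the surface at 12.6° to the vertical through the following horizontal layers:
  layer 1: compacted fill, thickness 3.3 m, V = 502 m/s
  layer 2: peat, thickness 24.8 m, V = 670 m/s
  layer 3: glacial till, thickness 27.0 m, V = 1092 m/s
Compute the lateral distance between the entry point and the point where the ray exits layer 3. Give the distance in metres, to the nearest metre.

23 m

Apply Snell's law at each interface; in layer i the horizontal offset is hᵢ·tan θᵢ.
Layer 1: θ = 12.60°; offset = 3.3·tan 12.60° = 0.738 m.
Layer 2: sin θ = 670·sin 12.6°/502 = 0.2911, θ = 16.93°; offset = 24.8·tan 16.93° = 7.547 m.
Layer 3: sin θ = 1092·sin 12.6°/502 = 0.4745, θ = 28.33°; offset = 27.0·tan 28.33° = 14.555 m.
Total horizontal offset = 22.840 m.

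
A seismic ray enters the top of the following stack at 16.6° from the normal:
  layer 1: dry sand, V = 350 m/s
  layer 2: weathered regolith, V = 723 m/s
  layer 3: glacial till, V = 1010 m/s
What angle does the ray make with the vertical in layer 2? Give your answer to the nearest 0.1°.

36.2°

Ray parameter p = sin 16.6° / 350 = 8.1625e-04 s/m.
sin θ_2 = p·V_2 = 8.1625e-04 × 723 = 0.5902.
θ_2 = arcsin 0.5902 = 36.17°.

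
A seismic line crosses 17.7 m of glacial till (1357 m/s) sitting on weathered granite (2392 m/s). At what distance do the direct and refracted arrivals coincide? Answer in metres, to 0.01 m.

67.37 m

x_cross = 2h·√((V₂+V₁)/(V₂−V₁)).
(V₂+V₁)/(V₂−V₁) = (2392+1357)/(2392−1357) = 3.6222; √ = 1.9032.
x_cross = 2·17.7·1.9032 = 67.37 m.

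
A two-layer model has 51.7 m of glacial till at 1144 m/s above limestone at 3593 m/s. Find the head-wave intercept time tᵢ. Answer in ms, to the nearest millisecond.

86 ms

tᵢ = 2h·√(V₂²−V₁²)/(V₁V₂).
√(V₂²−V₁²) = √(3593²−1144²) = 3406.0 m/s.
tᵢ = 2·51.7·3406.0/(1144·3593) = 0.08568 s.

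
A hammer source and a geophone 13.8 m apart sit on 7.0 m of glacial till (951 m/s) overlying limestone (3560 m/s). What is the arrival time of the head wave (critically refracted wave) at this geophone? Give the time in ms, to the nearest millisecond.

θ_c = arcsin(V₁/V₂) = arcsin(951/3560) = 15.49°, cos θ_c = 0.9637.
Intercept time tᵢ = 2h cos θ_c / V₁ = 2·7.0·0.9637/951 = 0.01419 s.
t = x/V₂ + tᵢ = 13.8/3560 + 0.01419 = 0.01806 s.

18 ms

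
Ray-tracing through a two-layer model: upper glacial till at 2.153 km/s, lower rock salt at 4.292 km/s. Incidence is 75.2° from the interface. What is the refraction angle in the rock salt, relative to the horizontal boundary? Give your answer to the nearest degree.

Angle from the normal: 90° − 75.2° = 14.8°.
sin θ₁/V₁ = sin θ₂/V₂ ⇒ sin θ₂ = 4.292·sin 14.8°/2.153 = 4.292·0.2554/2.153 = 0.5092.
θ₂ = arcsin 0.5092 = 30.61° from the normal.
From the interface: 90° − 30.61° = 59.39°.

59°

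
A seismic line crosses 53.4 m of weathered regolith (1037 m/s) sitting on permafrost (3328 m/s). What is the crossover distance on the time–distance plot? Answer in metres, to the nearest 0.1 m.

θ_c = arcsin(1037/3328) = 18.16°, so cos θ_c = 0.9502 and tᵢ = 2h cos θ_c/V₁ = 0.0979 s.
At crossover x/V₁ = x/V₂ + tᵢ ⇒ x = tᵢ/(1/V₁ − 1/V₂) = 0.09786/(9.6432e-04 − 3.0048e-04) = 147.42 m.

147.4 m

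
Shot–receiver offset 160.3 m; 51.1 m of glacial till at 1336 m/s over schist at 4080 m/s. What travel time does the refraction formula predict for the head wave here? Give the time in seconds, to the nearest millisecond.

0.112 s

t = x/V₂ + 2h·√(V₂²−V₁²)/(V₁V₂).
√(V₂²−V₁²) = √(4080²−1336²) = 3855.1 m/s; delay term = 2·51.1·3855.1/(1336·4080) = 0.07228 s.
t = 160.3/4080 + 0.07228 = 0.11157 s.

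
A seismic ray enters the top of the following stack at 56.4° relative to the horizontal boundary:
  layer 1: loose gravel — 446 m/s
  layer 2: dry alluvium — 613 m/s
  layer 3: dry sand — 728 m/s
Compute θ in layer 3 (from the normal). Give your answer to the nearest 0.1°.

From the normal: θ₁ = 90° − 56.4° = 33.6°.
Ray parameter p = sin 33.6° / 446 = 1.2408e-03 s/m.
sin θ_3 = p·V_3 = 1.2408e-03 × 728 = 0.9033.
θ_3 = 64.59° from the vertical.

64.6°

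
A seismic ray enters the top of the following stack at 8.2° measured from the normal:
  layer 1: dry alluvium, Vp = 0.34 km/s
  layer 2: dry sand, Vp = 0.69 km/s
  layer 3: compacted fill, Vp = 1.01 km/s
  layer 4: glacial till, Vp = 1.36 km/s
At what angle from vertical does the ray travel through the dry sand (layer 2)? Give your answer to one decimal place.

16.8°

Ray parameter p = sin 8.2° / 0.34 = 4.1950e-01 s/km.
sin θ_2 = p·V_2 = 4.1950e-01 × 0.69 = 0.2895.
θ_2 = arcsin 0.2895 = 16.83°.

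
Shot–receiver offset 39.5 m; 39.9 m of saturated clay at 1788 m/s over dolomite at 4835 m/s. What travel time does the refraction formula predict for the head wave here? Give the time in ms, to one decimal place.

θ_c = arcsin(V₁/V₂) = arcsin(1788/4835) = 21.70°, cos θ_c = 0.9291.
Intercept time tᵢ = 2h cos θ_c / V₁ = 2·39.9·0.9291/1788 = 0.04147 s.
t = x/V₂ + tᵢ = 39.5/4835 + 0.04147 = 0.04964 s.

49.6 ms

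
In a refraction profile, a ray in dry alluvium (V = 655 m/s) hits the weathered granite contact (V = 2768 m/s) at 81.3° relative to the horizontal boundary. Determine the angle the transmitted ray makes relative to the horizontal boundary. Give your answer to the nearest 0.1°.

Convert to the normal: θ₁ = 90° − 81.3° = 8.7°.
sin θ₁/V₁ = sin θ₂/V₂ ⇒ sin θ₂ = 2768·sin 8.7°/655 = 2768·0.1513/655 = 0.6392.
θ₂ = sin⁻¹(0.6392) = 39.73° (from vertical).
From the interface: 90° − 39.73° = 50.27°.

50.3°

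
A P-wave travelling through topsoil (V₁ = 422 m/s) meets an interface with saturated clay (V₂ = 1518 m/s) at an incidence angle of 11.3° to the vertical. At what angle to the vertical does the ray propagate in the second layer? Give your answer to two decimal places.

44.82°

Snell's law: sin θ₂ = (V₂/V₁)·sin θ₁ = (1518/422)·sin 11.3° = 0.7048.
θ₂ = arcsin 0.7048 = 44.82° from the normal.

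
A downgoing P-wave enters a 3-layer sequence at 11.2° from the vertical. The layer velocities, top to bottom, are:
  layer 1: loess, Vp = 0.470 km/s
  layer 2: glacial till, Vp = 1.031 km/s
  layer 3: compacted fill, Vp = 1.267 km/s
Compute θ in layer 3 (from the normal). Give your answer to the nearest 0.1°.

31.6°

Snell's law across each interface conserves sin θ / V, so sin θ_3 = V_3·sin θ₁/V₁.
sin θ_3 = 1.267 × sin 11.2° / 0.470 = 0.5236.
θ_3 = 31.57° from the vertical.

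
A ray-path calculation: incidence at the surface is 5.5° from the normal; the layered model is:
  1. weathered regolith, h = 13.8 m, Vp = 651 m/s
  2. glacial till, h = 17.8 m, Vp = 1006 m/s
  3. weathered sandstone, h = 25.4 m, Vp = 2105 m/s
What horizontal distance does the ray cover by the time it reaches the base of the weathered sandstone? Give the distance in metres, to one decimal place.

Apply Snell's law at each interface; in layer i the horizontal offset is hᵢ·tan θᵢ.
Layer 1: θ = 5.50°; offset = 13.8·tan 5.50° = 1.329 m.
Layer 2: sin θ = 1006·sin 5.5°/651 = 0.1481, θ = 8.52°; offset = 17.8·tan 8.52° = 2.666 m.
Layer 3: sin θ = 2105·sin 5.5°/651 = 0.3099, θ = 18.05°; offset = 25.4·tan 18.05° = 8.280 m.
Σ offsets = 12.274 m.

12.3 m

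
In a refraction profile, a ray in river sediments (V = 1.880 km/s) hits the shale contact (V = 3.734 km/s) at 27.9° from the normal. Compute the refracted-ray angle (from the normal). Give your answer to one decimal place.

68.3°

sin θ₁/V₁ = sin θ₂/V₂ ⇒ sin θ₂ = 3.734·sin 27.9°/1.880 = 3.734·0.4679/1.880 = 0.9294.
θ₂ = arcsin 0.9294 = 68.34° from the normal.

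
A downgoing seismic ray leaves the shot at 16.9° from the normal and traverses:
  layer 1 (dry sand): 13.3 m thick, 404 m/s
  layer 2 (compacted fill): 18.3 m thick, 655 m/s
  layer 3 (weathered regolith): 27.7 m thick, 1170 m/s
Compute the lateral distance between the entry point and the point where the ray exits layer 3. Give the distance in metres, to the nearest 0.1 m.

57.0 m

p = sin θ₁/V₁ = sin 16.9°/404 = 7.1956e-04 s/m is conserved through the stack.
Layer 1: θ = 16.90°; offset = 13.3·tan 16.90° = 4.041 m.
Layer 2: sin θ = p·655 = 0.4713 → θ = 28.12°; offset = 18.3·tan 28.12° = 9.779 m.
Layer 3: sin θ = p·1170 = 0.8419 → θ = 57.34°; offset = 27.7·tan 57.34° = 43.213 m.
Σ offsets = 57.033 m.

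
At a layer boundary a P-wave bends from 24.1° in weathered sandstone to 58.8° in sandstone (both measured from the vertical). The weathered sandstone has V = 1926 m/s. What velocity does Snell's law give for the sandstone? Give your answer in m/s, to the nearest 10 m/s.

sin 24.1° = 0.4083; sin 58.8° = 0.8554.
V₂ = V₁·(sin θ₂/sin θ₁) = 1926·(0.8554/0.4083) = 4034.55 m/s.

4030 m/s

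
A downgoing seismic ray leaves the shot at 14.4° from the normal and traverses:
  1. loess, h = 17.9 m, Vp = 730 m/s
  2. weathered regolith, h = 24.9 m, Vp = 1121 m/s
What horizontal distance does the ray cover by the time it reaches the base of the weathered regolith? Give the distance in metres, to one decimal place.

p = sin θ₁/V₁ = sin 14.4°/730 = 3.4067e-04 s/m is conserved through the stack.
Layer 1: θ = 14.40°; offset = 17.9·tan 14.40° = 4.596 m.
Layer 2: sin θ = p·1121 = 0.3819 → θ = 22.45°; offset = 24.9·tan 22.45° = 10.289 m.
Summing the layer offsets gives 14.885 m.

14.9 m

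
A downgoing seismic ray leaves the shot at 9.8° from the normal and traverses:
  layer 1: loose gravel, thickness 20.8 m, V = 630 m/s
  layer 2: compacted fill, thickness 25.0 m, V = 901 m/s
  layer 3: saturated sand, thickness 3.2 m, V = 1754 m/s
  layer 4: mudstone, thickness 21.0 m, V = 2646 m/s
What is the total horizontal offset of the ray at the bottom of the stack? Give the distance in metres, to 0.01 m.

Ray parameter p = sin 9.8° / 630 m/s = 2.7017e-04 s/m.
Layer 1: θ = 9.80°; offset = 20.8·tan 9.80° = 3.5928 m.
Layer 2: sin θ = p·901 = 0.2434 → θ = 14.09°; offset = 25.0·tan 14.09° = 6.2744 m.
Layer 3: sin θ = p·1754 = 0.4739 → θ = 28.29°; offset = 3.2·tan 28.29° = 1.7221 m.
Layer 4: sin θ = p·2646 = 0.7149 → θ = 45.63°; offset = 21.0·tan 45.63° = 21.4695 m.
Summing the layer offsets gives 33.0587 m.

33.06 m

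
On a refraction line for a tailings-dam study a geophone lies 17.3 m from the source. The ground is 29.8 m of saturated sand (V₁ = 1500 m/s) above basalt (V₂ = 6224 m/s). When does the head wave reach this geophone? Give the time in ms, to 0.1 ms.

θ_c = arcsin(V₁/V₂) = arcsin(1500/6224) = 13.95°, cos θ_c = 0.9705.
Intercept time tᵢ = 2h cos θ_c / V₁ = 2·29.8·0.9705/1500 = 0.03856 s.
t = x/V₂ + tᵢ = 17.3/6224 + 0.03856 = 0.04134 s.

41.3 ms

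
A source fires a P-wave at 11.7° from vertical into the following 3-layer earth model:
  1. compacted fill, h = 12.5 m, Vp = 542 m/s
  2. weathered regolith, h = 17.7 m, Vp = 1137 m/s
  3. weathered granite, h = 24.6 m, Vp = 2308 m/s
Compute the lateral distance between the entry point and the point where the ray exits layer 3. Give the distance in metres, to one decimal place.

53.0 m

Apply Snell's law at each interface; in layer i the horizontal offset is hᵢ·tan θᵢ.
Layer 1: θ = 11.70°; offset = 12.5·tan 11.70° = 2.589 m.
Layer 2: sin θ = 1137·sin 11.7°/542 = 0.4254, θ = 25.18°; offset = 17.7·tan 25.18° = 8.320 m.
Layer 3: sin θ = 2308·sin 11.7°/542 = 0.8635, θ = 59.72°; offset = 24.6·tan 59.72° = 42.124 m.
Total horizontal offset = 53.032 m.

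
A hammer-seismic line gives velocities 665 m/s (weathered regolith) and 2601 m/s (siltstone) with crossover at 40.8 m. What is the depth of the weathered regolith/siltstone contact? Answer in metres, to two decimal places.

15.71 m

x_cross = 2h·√((V₂+V₁)/(V₂−V₁)) → h = x_cross / (2·√((V₂+V₁)/(V₂−V₁))).
√((V₂+V₁)/(V₂−V₁)) = √((2601+665)/(2601−665)) = 1.2988.
h = 40.8 / (2·1.2988) = 15.71 m.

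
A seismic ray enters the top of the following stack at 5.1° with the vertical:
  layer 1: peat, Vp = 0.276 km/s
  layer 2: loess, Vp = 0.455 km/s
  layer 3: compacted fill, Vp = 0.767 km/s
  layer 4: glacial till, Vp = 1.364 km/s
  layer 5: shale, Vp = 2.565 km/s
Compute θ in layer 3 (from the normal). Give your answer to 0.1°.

14.3°

Ray parameter p = sin 5.1° / 0.276 = 3.2208e-01 s/km.
sin θ_3 = p·V_3 = 3.2208e-01 × 0.767 = 0.2470.
θ_3 = 14.30° from the vertical.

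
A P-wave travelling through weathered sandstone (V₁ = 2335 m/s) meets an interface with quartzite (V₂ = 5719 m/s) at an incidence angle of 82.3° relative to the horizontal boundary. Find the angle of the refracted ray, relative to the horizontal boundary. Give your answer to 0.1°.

Convert to the normal: θ₁ = 90° − 82.3° = 7.7°.
sin θ₁/V₁ = sin θ₂/V₂ ⇒ sin θ₂ = 5719·sin 7.7°/2335 = 5719·0.1340/2335 = 0.3282.
θ₂ = arcsin 0.3282 = 19.16° from the normal.
From the interface: 90° − 19.16° = 70.84°.

70.8°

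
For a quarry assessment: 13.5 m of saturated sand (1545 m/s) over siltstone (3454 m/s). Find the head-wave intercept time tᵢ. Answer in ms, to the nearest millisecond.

16 ms

θ_c = arcsin(V₁/V₂) = arcsin(1545/3454) = 26.57°; cos θ_c = 0.8944.
tᵢ = 2h·cos θ_c / V₁ = 2·13.5·0.8944 / 1545 = 0.01563 s.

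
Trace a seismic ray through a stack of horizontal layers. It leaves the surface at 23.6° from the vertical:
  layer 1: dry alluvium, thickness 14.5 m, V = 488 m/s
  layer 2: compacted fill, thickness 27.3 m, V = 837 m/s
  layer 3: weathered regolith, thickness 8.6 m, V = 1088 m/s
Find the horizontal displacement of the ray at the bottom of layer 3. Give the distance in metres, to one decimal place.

Ray parameter p = sin 23.6° / 488 m/s = 8.2039e-04 s/m.
Layer 1: θ = 23.60°; offset = 14.5·tan 23.60° = 6.335 m.
Layer 2: sin θ = p·837 = 0.6867 → θ = 43.37°; offset = 27.3·tan 43.37° = 25.786 m.
Layer 3: sin θ = p·1088 = 0.8926 → θ = 63.20°; offset = 8.6·tan 63.20° = 17.025 m.
Total horizontal offset = 49.146 m.

49.1 m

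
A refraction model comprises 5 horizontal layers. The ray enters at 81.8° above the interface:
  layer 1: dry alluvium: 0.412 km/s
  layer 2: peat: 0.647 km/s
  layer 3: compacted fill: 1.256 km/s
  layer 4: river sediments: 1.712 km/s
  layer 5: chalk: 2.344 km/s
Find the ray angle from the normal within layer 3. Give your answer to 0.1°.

25.8°

From the normal: θ₁ = 90° − 81.8° = 8.2°.
Ray parameter p = sin 8.2° / 0.412 = 3.4619e-01 s/km.
sin θ_3 = p·V_3 = 3.4619e-01 × 1.256 = 0.4348.
θ_3 = 25.77° from the vertical.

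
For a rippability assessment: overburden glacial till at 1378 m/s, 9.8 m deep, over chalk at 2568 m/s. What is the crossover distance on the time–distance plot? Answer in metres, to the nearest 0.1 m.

x_cross = 2h·√((V₂+V₁)/(V₂−V₁)).
(V₂+V₁)/(V₂−V₁) = (2568+1378)/(2568−1378) = 3.3160; √ = 1.8210.
x_cross = 2·9.8·1.8210 = 35.69 m.

35.7 m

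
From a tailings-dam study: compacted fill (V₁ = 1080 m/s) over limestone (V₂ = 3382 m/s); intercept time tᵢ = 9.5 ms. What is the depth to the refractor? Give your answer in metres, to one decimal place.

5.4 m

θ_c = arcsin(1080/3382) = 18.62°; cos θ_c = 0.9476.
tᵢ = 2h cos θ_c/V₁ ⇒ h = tᵢ·V₁/(2 cos θ_c) = 0.0095·1080/(2·0.9476) = 5.41 m.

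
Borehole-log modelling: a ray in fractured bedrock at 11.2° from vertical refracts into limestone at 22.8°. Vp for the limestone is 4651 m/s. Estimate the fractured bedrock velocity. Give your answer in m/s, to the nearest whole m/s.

2331 m/s

Snell's law: sin 11.2°/V₁ = sin 22.8°/V₂.
V₁ = V₂·sin 11.2°/sin 22.8° = 4651 × 0.5012 = 2331.22 m/s.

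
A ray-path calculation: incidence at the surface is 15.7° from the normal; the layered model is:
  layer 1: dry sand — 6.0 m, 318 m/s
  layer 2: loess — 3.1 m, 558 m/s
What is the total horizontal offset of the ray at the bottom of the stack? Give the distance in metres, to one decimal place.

Apply Snell's law at each interface; in layer i the horizontal offset is hᵢ·tan θᵢ.
Layer 1: θ = 15.70°; offset = 6.0·tan 15.70° = 1.687 m.
Layer 2: sin θ = 558·sin 15.7°/318 = 0.4748, θ = 28.35°; offset = 3.1·tan 28.35° = 1.673 m.
Total horizontal offset = 3.359 m.

3.4 m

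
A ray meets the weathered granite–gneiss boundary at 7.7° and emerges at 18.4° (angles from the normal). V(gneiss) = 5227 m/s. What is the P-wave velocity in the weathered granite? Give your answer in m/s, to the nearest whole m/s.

2219 m/s

Snell's law: sin 7.7°/V₁ = sin 18.4°/V₂.
V₁ = V₂·sin 7.7°/sin 18.4° = 5227 × 0.4245 = 2218.75 m/s.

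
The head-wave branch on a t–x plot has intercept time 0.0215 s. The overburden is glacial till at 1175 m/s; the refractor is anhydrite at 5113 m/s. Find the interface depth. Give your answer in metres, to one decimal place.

θ_c = arcsin(1175/5113) = 13.29°; cos θ_c = 0.9732.
tᵢ = 2h cos θ_c/V₁ ⇒ h = tᵢ·V₁/(2 cos θ_c) = 0.0215·1175/(2·0.9732) = 12.98 m.

13.0 m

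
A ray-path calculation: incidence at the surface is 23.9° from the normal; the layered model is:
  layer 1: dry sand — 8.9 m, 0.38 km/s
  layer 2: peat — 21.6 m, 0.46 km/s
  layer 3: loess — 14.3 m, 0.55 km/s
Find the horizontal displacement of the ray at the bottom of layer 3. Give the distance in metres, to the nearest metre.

Ray parameter p = sin 23.9° / 0.38 km/s = 1.0662e+00 s/km.
Layer 1: θ = 23.90°; offset = 8.9·tan 23.90° = 3.944 m.
Layer 2: sin θ = p·0.46 = 0.4904 → θ = 29.37°; offset = 21.6·tan 29.37° = 12.156 m.
Layer 3: sin θ = p·0.55 = 0.5864 → θ = 35.90°; offset = 14.3·tan 35.90° = 10.352 m.
Total horizontal offset = 26.452 m.

26 m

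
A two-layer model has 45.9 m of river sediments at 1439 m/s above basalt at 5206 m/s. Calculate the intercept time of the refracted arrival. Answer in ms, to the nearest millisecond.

61 ms

θ_c = arcsin(V₁/V₂) = arcsin(1439/5206) = 16.05°; cos θ_c = 0.9610.
tᵢ = 2h·cos θ_c / V₁ = 2·45.9·0.9610 / 1439 = 0.06131 s.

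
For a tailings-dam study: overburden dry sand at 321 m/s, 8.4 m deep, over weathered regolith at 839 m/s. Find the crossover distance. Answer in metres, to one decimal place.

25.1 m

θ_c = arcsin(321/839) = 22.49°, so cos θ_c = 0.9239 and tᵢ = 2h cos θ_c/V₁ = 0.0484 s.
At crossover x/V₁ = x/V₂ + tᵢ ⇒ x = tᵢ/(1/V₁ − 1/V₂) = 0.04835/(3.1153e-03 − 1.1919e-03) = 25.14 m.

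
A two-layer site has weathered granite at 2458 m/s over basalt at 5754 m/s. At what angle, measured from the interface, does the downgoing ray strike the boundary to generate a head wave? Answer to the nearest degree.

65°

At critical incidence the refracted ray runs along the interface (θ₂ = 90°), so sin θ_c = V₁/V₂.
θ_c = arcsin(2458/5754) = arcsin 0.4272 = 25.29°.
Measured from the interface: 90° − 25.29° = 64.71°.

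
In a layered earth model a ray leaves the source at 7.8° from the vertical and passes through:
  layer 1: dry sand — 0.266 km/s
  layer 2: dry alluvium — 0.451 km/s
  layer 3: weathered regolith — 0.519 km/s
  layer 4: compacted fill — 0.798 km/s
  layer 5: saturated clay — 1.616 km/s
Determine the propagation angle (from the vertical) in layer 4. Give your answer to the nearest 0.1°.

24.0°

Ray parameter p = sin 7.8° / 0.266 = 5.1021e-01 s/km.
sin θ_4 = p·V_4 = 5.1021e-01 × 0.798 = 0.4071.
θ_4 = 24.03° from the vertical.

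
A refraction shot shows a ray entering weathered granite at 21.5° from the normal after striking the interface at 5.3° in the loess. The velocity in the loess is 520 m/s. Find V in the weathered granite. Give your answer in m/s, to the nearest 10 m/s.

Snell's law: sin 5.3°/V₁ = sin 21.5°/V₂.
V₂ = V₁·sin 21.5°/sin 5.3° = 520 × 3.9677 = 2063.22 m/s.

2060 m/s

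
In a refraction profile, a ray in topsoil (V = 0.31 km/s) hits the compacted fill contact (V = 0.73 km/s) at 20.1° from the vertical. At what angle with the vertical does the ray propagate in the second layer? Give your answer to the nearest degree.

Snell's law: sin θ₂ = (V₂/V₁)·sin θ₁ = (0.73/0.31)·sin 20.1° = 0.8093.
θ₂ = sin⁻¹(0.8093) = 54.02° (from vertical).

54°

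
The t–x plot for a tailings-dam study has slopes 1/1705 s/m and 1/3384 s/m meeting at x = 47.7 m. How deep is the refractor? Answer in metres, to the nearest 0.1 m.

x_cross = 2h·√((V₂+V₁)/(V₂−V₁)) → h = x_cross / (2·√((V₂+V₁)/(V₂−V₁))).
√((V₂+V₁)/(V₂−V₁)) = √((3384+1705)/(3384−1705)) = 1.7410.
h = 47.7 / (2·1.7410) = 13.70 m.

13.7 m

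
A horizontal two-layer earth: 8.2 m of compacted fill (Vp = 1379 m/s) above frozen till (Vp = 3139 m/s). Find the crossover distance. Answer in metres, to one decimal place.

26.3 m

x_cross = 2h·√((V₂+V₁)/(V₂−V₁)).
(V₂+V₁)/(V₂−V₁) = (3139+1379)/(3139−1379) = 2.5670; √ = 1.6022.
x_cross = 2·8.2·1.6022 = 26.28 m.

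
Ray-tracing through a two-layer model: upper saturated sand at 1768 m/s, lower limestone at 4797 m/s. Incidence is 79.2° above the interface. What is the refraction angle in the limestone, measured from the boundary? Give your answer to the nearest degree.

59°

Angle from the normal: 90° − 79.2° = 10.8°.
sin θ₁/V₁ = sin θ₂/V₂ ⇒ sin θ₂ = 4797·sin 10.8°/1768 = 4797·0.1874/1768 = 0.5084.
θ₂ = arcsin 0.5084 = 30.56° from the normal.
From the interface: 90° − 30.56° = 59.44°.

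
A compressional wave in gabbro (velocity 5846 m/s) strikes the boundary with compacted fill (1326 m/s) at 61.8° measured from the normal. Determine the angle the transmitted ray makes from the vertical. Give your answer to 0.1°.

11.5°

Snell's law: sin θ₂ = (V₂/V₁)·sin θ₁ = (1326/5846)·sin 61.8° = 0.1999.
θ₂ = sin⁻¹(0.1999) = 11.53° (from vertical).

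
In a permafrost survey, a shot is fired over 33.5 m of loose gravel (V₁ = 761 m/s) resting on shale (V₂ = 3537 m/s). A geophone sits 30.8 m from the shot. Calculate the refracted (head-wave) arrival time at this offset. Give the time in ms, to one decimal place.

94.7 ms

θ_c = arcsin(V₁/V₂) = arcsin(761/3537) = 12.42°, cos θ_c = 0.9766.
Intercept time tᵢ = 2h cos θ_c / V₁ = 2·33.5·0.9766/761 = 0.08598 s.
t = x/V₂ + tᵢ = 30.8/3537 + 0.08598 = 0.09469 s.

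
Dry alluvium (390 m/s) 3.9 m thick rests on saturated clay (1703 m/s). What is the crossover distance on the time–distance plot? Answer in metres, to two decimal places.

9.85 m

x_cross = 2h·√((V₂+V₁)/(V₂−V₁)).
(V₂+V₁)/(V₂−V₁) = (1703+390)/(1703−390) = 1.5941; √ = 1.2626.
x_cross = 2·3.9·1.2626 = 9.85 m.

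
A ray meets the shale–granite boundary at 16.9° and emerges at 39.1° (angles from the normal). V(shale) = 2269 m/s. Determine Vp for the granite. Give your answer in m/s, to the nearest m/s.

4923 m/s

Snell's law: sin 16.9°/V₁ = sin 39.1°/V₂.
V₂ = V₁·sin 39.1°/sin 16.9° = 2269 × 2.1695 = 4922.58 m/s.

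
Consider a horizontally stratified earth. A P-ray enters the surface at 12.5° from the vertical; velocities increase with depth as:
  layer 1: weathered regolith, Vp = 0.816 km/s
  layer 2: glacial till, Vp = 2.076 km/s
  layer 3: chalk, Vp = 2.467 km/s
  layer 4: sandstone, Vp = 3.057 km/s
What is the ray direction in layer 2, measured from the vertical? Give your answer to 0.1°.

Ray parameter p = sin 12.5° / 0.816 = 2.6524e-01 s/km.
sin θ_2 = p·V_2 = 2.6524e-01 × 2.076 = 0.5506.
θ_2 = 33.41° from the vertical.

33.4°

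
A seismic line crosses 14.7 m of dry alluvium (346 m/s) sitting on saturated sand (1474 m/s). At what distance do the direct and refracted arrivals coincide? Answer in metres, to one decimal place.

37.3 m

x_cross = 2h·√((V₂+V₁)/(V₂−V₁)).
(V₂+V₁)/(V₂−V₁) = (1474+346)/(1474−346) = 1.6135; √ = 1.2702.
x_cross = 2·14.7·1.2702 = 37.34 m.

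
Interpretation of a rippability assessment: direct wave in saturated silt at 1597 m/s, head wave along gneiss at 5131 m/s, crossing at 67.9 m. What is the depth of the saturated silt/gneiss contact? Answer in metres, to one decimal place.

24.6 m

x_cross = 2h·√((V₂+V₁)/(V₂−V₁)) → h = x_cross / (2·√((V₂+V₁)/(V₂−V₁))).
√((V₂+V₁)/(V₂−V₁)) = √((5131+1597)/(5131−1597)) = 1.3798.
h = 67.9 / (2·1.3798) = 24.61 m.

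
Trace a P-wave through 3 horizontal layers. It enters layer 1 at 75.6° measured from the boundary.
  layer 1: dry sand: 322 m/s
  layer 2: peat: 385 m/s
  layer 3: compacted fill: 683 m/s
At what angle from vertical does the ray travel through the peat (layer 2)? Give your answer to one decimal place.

From the normal: θ₁ = 90° − 75.6° = 14.4°.
Ray parameter p = sin 14.4° / 322 = 7.7233e-04 s/m.
sin θ_2 = p·V_2 = 7.7233e-04 × 385 = 0.2973.
θ_2 = 17.30° from the vertical.

17.3°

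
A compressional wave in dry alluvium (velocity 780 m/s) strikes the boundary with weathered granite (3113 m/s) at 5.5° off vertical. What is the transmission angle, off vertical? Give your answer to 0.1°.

Snell's law: sin θ₂ = (V₂/V₁)·sin θ₁ = (3113/780)·sin 5.5° = 0.3825.
θ₂ = sin⁻¹(0.3825) = 22.49° (from vertical).

22.5°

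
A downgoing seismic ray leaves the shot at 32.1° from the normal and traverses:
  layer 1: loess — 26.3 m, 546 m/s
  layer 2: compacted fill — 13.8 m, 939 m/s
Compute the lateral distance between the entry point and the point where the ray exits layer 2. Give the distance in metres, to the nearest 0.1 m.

Ray parameter p = sin 32.1° / 546 m/s = 9.7326e-04 s/m.
Layer 1: θ = 32.10°; offset = 26.3·tan 32.10° = 16.498 m.
Layer 2: sin θ = p·939 = 0.9139 → θ = 66.05°; offset = 13.8·tan 66.05° = 31.066 m.
Total horizontal offset = 47.564 m.

47.6 m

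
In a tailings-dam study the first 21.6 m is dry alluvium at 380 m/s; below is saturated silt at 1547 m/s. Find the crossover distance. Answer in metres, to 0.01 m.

55.51 m

x_cross = 2h·√((V₂+V₁)/(V₂−V₁)).
(V₂+V₁)/(V₂−V₁) = (1547+380)/(1547−380) = 1.6512; √ = 1.2850.
x_cross = 2·21.6·1.2850 = 55.51 m.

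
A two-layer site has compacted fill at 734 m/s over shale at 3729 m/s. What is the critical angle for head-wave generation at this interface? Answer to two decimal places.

11.35°

Critical incidence: sin θ_c = V₁/V₂ = 734/3729 = 0.1968.
θ_c = arcsin 0.1968 = 11.35°.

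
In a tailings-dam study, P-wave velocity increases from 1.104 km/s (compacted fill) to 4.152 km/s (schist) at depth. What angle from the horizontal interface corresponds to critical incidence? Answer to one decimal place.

74.6°

At critical incidence the refracted ray runs along the interface (θ₂ = 90°), so sin θ_c = V₁/V₂.
θ_c = arcsin(1.104/4.152) = arcsin 0.2659 = 15.42°.
Measured from the interface: 90° − 15.42° = 74.58°.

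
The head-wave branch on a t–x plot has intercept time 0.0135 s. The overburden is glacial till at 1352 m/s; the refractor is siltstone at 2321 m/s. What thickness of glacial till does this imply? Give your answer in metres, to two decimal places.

11.23 m

θ_c = arcsin(1352/2321) = 35.63°; cos θ_c = 0.8128.
tᵢ = 2h cos θ_c/V₁ ⇒ h = tᵢ·V₁/(2 cos θ_c) = 0.0135·1352/(2·0.8128) = 11.23 m.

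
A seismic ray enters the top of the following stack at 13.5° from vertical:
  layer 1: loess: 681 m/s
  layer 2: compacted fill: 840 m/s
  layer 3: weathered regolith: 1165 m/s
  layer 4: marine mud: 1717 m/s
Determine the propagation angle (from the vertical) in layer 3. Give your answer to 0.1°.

Snell's law across each interface conserves sin θ / V, so sin θ_3 = V_3·sin θ₁/V₁.
sin θ_3 = 1165 × sin 13.5° / 681 = 0.3994.
θ_3 = arcsin 0.3994 = 23.54°.

23.5°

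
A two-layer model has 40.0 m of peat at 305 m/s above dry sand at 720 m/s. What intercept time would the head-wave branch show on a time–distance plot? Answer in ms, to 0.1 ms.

θ_c = arcsin(V₁/V₂) = arcsin(305/720) = 25.06°; cos θ_c = 0.9058.
tᵢ = 2h·cos θ_c / V₁ = 2·40.0·0.9058 / 305 = 0.23760 s.

237.6 ms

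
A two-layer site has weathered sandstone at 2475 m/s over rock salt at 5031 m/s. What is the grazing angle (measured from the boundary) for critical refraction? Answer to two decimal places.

Critical incidence: sin θ_c = V₁/V₂ = 2475/5031 = 0.4919.
θ_c = arcsin 0.4919 = 29.47°.
Measured from the interface: 90° − 29.47° = 60.53°.

60.53°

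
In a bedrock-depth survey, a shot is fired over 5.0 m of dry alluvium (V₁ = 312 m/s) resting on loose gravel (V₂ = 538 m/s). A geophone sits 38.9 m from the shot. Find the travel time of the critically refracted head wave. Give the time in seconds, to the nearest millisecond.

t = x/V₂ + 2h·√(V₂²−V₁²)/(V₁V₂).
√(V₂²−V₁²) = √(538²−312²) = 438.3 m/s; delay term = 2·5.0·438.3/(312·538) = 0.02611 s.
t = 38.9/538 + 0.02611 = 0.09842 s.

0.098 s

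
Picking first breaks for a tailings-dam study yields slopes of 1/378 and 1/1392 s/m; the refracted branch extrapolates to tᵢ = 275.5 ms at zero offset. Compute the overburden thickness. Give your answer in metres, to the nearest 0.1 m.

54.1 m

θ_c = arcsin(378/1392) = 15.76°; cos θ_c = 0.9624.
tᵢ = 2h cos θ_c/V₁ ⇒ h = tᵢ·V₁/(2 cos θ_c) = 0.2755·378/(2·0.9624) = 54.10 m.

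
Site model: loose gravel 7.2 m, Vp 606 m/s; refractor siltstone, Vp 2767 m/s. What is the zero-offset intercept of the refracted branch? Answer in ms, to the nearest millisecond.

θ_c = arcsin(V₁/V₂) = arcsin(606/2767) = 12.65°; cos θ_c = 0.9757.
tᵢ = 2h·cos θ_c / V₁ = 2·7.2·0.9757 / 606 = 0.02319 s.

23 ms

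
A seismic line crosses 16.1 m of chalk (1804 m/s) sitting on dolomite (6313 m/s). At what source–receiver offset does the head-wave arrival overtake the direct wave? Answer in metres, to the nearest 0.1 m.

43.2 m

x_cross = 2h·√((V₂+V₁)/(V₂−V₁)).
(V₂+V₁)/(V₂−V₁) = (6313+1804)/(6313−1804) = 1.8002; √ = 1.3417.
x_cross = 2·16.1·1.3417 = 43.20 m.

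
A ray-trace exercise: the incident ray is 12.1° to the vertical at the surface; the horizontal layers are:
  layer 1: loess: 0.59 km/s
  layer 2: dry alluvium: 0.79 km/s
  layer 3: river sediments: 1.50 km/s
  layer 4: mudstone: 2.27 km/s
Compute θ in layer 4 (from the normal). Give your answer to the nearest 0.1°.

53.8°

Snell's law across each interface conserves sin θ / V, so sin θ_4 = V_4·sin θ₁/V₁.
sin θ_4 = 2.27 × sin 12.1° / 0.59 = 0.8065.
θ_4 = arcsin 0.8065 = 53.76°.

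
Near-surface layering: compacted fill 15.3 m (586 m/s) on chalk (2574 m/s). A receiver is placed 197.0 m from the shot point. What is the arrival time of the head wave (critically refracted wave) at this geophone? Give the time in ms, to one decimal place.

127.4 ms

t = x/V₂ + 2h·√(V₂²−V₁²)/(V₁V₂).
√(V₂²−V₁²) = √(2574²−586²) = 2506.4 m/s; delay term = 2·15.3·2506.4/(586·2574) = 0.05085 s.
t = 197.0/2574 + 0.05085 = 0.12738 s.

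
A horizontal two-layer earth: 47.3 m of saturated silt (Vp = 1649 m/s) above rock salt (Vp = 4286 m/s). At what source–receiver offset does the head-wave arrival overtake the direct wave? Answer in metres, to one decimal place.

x_cross = 2h·√((V₂+V₁)/(V₂−V₁)).
(V₂+V₁)/(V₂−V₁) = (4286+1649)/(4286−1649) = 2.2507; √ = 1.5002.
x_cross = 2·47.3·1.5002 = 141.92 m.

141.9 m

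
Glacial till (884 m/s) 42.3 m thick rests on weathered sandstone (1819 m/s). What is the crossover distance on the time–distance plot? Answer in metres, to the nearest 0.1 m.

θ_c = arcsin(884/1819) = 29.08°, so cos θ_c = 0.8740 and tᵢ = 2h cos θ_c/V₁ = 0.0836 s.
At crossover x/V₁ = x/V₂ + tᵢ ⇒ x = tᵢ/(1/V₁ − 1/V₂) = 0.08364/(1.1312e-03 − 5.4975e-04) = 143.84 m.

143.8 m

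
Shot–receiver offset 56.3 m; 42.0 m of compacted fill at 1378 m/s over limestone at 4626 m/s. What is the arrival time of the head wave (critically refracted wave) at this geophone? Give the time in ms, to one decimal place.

70.4 ms

t = x/V₂ + 2h·√(V₂²−V₁²)/(V₁V₂).
√(V₂²−V₁²) = √(4626²−1378²) = 4416.0 m/s; delay term = 2·42.0·4416.0/(1378·4626) = 0.05819 s.
t = 56.3/4626 + 0.05819 = 0.07036 s.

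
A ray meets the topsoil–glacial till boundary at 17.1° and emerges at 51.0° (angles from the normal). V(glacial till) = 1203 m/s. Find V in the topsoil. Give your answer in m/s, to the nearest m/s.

455 m/s

sin 17.1° = 0.2940; sin 51.0° = 0.7771.
V₁ = V₂·(sin θ₁/sin θ₂) = 1203·(0.2940/0.7771) = 455.17 m/s.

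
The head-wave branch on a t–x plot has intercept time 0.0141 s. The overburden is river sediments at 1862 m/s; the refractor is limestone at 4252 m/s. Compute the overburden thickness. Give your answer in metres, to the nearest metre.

h = tᵢ·V₁·V₂ / (2·√(V₂²−V₁²)).
√(V₂²−V₁²) = √(4252² − 1862²) = 3822.6 m/s.
h = 0.0141 s × 1862 × 4252 / (2 × 3822.6) = 14.60 m.

15 m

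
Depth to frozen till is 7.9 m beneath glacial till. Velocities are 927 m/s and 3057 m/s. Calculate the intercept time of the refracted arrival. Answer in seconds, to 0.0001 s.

0.0162 s

θ_c = arcsin(V₁/V₂) = arcsin(927/3057) = 17.65°; cos θ_c = 0.9529.
tᵢ = 2h·cos θ_c / V₁ = 2·7.9·0.9529 / 927 = 0.01624 s.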